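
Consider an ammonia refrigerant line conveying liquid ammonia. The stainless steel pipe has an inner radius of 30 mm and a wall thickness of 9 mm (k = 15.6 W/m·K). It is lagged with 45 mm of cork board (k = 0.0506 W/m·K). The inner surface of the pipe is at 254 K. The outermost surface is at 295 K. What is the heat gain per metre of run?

For a radial system each layer contributes R = ln(r_out/r_in)/(2πkL); films add R = 1/(hA).
R_stainless steel pipe wall = ln(39/30)/(2π×15.6×1) = 0.002677 K/W
R_cork board = ln(84/39)/(2π×0.0506×1) = 2.413 K/W
R_total = 2.416 K/W
Q = ΔT/R_total = 41/2.416

q′ ≈ 17 W/m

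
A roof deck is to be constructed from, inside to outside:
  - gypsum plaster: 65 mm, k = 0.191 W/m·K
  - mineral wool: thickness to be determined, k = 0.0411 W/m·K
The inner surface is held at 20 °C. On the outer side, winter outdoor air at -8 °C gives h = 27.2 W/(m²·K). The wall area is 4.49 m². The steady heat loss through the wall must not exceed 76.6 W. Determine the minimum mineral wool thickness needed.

Series thermal resistances:
R_gypsum plaster = L/(kA) = 0.065/(0.191×4.49) = 0.07579 K/W
R_outer film = 1/(h_o·A) = 1/(27.2×4.49) = 0.008188 K/W
Sum of the known resistances R_other = 0.08398 K/W
Required total resistance R_tot = ΔT/Q_allow = 28/76.6 = 0.3655 K/W
R_mineral wool = R_tot − R_other = 0.2816 K/W
L = R·k·A = 0.2816×0.0411×4.49

L ≈ 52 mm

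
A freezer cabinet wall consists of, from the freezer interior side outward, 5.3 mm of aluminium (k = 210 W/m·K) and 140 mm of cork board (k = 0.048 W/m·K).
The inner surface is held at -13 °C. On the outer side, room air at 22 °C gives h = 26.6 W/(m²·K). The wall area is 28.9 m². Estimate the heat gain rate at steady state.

Q ≈ 342 W

Treating each layer as a thermal resistance in series:
R_aluminium = L/(kA) = 0.0053/(210×28.9) = 8.733×10^-7 K/W
R_cork board = L/(kA) = 0.14/(0.048×28.9) = 0.1009 K/W
R_outer film = 1/(h_o·A) = 1/(26.6×28.9) = 0.001301 K/W
R_total = 0.1022 K/W
Q = ΔT / R_total = 35 / 0.1022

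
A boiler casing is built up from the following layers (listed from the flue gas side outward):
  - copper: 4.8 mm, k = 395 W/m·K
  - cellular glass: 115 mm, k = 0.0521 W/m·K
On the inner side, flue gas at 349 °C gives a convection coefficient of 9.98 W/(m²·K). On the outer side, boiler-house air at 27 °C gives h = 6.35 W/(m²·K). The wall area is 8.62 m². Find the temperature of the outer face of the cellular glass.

T ≈ 47.6 °C

Treating each layer as a thermal resistance in series:
R_inner film = 1/(h_i·A) = 1/(9.98×8.62) = 0.01162 K/W
R_copper = L/(kA) = 0.0048/(395×8.62) = 1.41×10^-6 K/W
R_cellular glass = L/(kA) = 0.115/(0.0521×8.62) = 0.2561 K/W
R_outer film = 1/(h_o·A) = 1/(6.35×8.62) = 0.01827 K/W
R_total = 0.286 K/W;  Q = ΔT/R_total = 322/0.286 = 1126 W
T_interface = T_inner − Q·ΣR(inner→interface) = 349 − 1130×0.2677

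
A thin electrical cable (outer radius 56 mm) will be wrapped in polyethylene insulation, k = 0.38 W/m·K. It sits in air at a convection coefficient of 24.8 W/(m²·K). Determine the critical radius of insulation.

r_cr ≈ 15.3 mm

For a cylinder r_cr = k/h = 0.38/24.8
r_cr = 15.3 mm; since the bare radius (56 mm) is above r_cr, any added insulation will reduce heat loss.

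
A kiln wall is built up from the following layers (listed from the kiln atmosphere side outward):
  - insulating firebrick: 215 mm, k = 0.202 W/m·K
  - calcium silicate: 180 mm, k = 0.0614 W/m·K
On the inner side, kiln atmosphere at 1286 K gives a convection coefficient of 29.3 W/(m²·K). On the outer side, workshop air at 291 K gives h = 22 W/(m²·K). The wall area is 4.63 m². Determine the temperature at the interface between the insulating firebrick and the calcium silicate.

T ≈ 1020 K

Series thermal resistances:
R_inner film = 1/(h_i·A) = 1/(29.3×4.63) = 0.007371 K/W
R_insulating firebrick = L/(kA) = 0.215/(0.202×4.63) = 0.2299 K/W
R_calcium silicate = L/(kA) = 0.18/(0.0614×4.63) = 0.6332 K/W
R_outer film = 1/(h_o·A) = 1/(22×4.63) = 0.009817 K/W
R_total = 0.8802 K/W;  Q = ΔT/R_total = 995/0.8802 = 1130 W
T_interface = T_inner − Q·ΣR(inner→interface) = 1286 − 1130×0.2373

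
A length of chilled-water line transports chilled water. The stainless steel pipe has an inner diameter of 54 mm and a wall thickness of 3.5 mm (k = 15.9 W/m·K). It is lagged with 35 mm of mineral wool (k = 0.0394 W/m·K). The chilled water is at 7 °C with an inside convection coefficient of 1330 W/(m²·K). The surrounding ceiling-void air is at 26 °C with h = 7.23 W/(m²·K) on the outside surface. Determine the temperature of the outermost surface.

Treating each annulus and film as a series resistance:
R_inner film = 1/(h_i·2πr₁L) = 1/(1330×2π×0.027×1) = 0.004432 K/W
R_stainless steel pipe wall = ln(30.5/27)/(2π×15.9×1) = 0.00122 K/W
R_mineral wool = ln(65.5/30.5)/(2π×0.0394×1) = 3.087 K/W
R_outer film = 1/(h_o·2πr_oL) = 1/(7.23×2π×0.0655×1) = 0.3361 K/W
R_total = 3.429 K/W
Q = ΔT/R_total = 19/3.429
Q = 5.54 W/m
T_interface = T_inner + Q·ΣR(inner→interface) = 7 + 5.54×3.093

T ≈ 24.1 °C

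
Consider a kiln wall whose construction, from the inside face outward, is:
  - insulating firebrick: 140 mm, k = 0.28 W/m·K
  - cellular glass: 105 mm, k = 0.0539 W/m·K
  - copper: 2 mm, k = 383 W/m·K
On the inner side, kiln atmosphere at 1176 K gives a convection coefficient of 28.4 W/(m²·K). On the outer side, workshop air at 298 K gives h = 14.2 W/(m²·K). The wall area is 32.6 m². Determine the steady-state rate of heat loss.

Model the wall as resistances in series:
R_inner film = 1/(h_i·A) = 1/(28.4×32.6) = 0.00108 K/W
R_insulating firebrick = L/(kA) = 0.14/(0.28×32.6) = 0.01534 K/W
R_cellular glass = L/(kA) = 0.105/(0.0539×32.6) = 0.05976 K/W
R_copper = L/(kA) = 0.002/(383×32.6) = 1.602×10^-7 K/W
R_outer film = 1/(h_o·A) = 1/(14.2×32.6) = 0.00216 K/W
R_total = 0.07833 K/W
Q = ΔT / R_total = 878 / 0.07833

Q ≈ 11200 W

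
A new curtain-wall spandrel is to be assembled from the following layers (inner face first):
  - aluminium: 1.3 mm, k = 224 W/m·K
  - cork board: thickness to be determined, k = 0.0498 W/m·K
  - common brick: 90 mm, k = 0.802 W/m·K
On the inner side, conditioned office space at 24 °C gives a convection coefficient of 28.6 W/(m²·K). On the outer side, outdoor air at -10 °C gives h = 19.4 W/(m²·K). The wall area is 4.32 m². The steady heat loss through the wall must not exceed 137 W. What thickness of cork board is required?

L ≈ 43.5 mm

Model the wall as resistances in series:
R_inner film = 1/(h_i·A) = 1/(28.6×4.32) = 0.008094 K/W
R_aluminium = L/(kA) = 0.0013/(224×4.32) = 1.343×10^-6 K/W
R_common brick = L/(kA) = 0.09/(0.802×4.32) = 0.02598 K/W
R_outer film = 1/(h_o·A) = 1/(19.4×4.32) = 0.01193 K/W
Sum of the known resistances R_other = 0.046 K/W
Required total resistance R_tot = ΔT/Q_allow = 34/137 = 0.2482 K/W
R_cork board = R_tot − R_other = 0.2022 K/W
L = R·k·A = 0.2022×0.0498×4.32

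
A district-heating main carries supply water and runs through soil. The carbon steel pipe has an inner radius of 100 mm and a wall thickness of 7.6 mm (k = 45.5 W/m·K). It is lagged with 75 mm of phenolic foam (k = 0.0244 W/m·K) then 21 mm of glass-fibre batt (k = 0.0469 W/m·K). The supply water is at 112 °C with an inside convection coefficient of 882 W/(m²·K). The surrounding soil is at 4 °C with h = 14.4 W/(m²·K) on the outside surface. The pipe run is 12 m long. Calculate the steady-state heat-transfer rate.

Q ≈ 334 W

Treating each annulus and film as a series resistance:
R_inner film = 1/(h_i·2πr₁L) = 1/(882×2π×0.1×12) = 1.504×10^-4 K/W
R_carbon steel pipe wall = ln(107.6/100)/(2π×45.5×12) = 2.135×10^-5 K/W
R_phenolic foam = ln(182.6/107.6)/(2π×0.0244×12) = 0.2875 K/W
R_glass-fibre batt = ln(203.6/182.6)/(2π×0.0469×12) = 0.03078 K/W
R_outer film = 1/(h_o·2πr_oL) = 1/(14.4×2π×0.2036×12) = 0.004524 K/W
R_total = 0.323 K/W
Q = ΔT/R_total = 108/0.323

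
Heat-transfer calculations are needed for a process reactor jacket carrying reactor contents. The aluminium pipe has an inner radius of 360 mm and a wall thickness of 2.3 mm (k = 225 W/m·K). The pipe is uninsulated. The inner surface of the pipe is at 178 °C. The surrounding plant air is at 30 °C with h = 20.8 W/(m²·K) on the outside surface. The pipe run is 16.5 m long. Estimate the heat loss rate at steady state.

For a radial system each layer contributes R = ln(r_out/r_in)/(2πkL); films add R = 1/(hA).
R_aluminium pipe wall = ln(362.3/360)/(2π×225×16.5) = 2.73×10^-7 K/W
R_outer film = 1/(h_o·2πr_oL) = 1/(20.8×2π×0.3623×16.5) = 0.00128 K/W
R_total = 0.00128 K/W
Q = ΔT/R_total = 148/0.00128

Q ≈ 116000 W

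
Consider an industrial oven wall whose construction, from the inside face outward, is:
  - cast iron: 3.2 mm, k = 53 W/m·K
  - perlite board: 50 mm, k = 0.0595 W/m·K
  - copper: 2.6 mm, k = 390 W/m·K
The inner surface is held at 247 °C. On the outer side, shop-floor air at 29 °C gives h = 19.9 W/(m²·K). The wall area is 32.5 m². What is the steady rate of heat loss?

Using the resistance-network approach (series):
R_cast iron = L/(kA) = 0.0032/(53×32.5) = 1.858×10^-6 K/W
R_perlite board = L/(kA) = 0.05/(0.0595×32.5) = 0.02586 K/W
R_copper = L/(kA) = 0.0026/(390×32.5) = 2.051×10^-7 K/W
R_outer film = 1/(h_o·A) = 1/(19.9×32.5) = 0.001546 K/W
R_total = 0.0274 K/W
Q = ΔT / R_total = 218 / 0.0274

Q ≈ 7950 W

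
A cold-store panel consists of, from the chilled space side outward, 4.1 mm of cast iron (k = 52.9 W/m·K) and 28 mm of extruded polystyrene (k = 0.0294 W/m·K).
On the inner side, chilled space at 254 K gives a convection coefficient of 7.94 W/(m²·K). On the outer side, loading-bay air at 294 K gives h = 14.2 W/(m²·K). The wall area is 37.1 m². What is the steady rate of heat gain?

Q ≈ 1290 W

Thermal resistances in series:
R_inner film = 1/(h_i·A) = 1/(7.94×37.1) = 0.003395 K/W
R_cast iron = L/(kA) = 0.0041/(52.9×37.1) = 2.089×10^-6 K/W
R_extruded polystyrene = L/(kA) = 0.028/(0.0294×37.1) = 0.02567 K/W
R_outer film = 1/(h_o·A) = 1/(14.2×37.1) = 0.001898 K/W
R_total = 0.03097 K/W
Q = ΔT / R_total = 40 / 0.03097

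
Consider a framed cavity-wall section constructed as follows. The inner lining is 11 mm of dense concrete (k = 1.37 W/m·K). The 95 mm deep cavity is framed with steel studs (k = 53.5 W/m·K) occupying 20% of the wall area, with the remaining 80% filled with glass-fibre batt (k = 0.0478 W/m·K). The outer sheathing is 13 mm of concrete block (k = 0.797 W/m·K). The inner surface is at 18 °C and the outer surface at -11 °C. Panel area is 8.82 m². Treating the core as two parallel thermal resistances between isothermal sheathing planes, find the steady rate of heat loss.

Sheathing layers in series; stud and cavity paths in parallel between them.
R_inner = 0.011/(1.37×8.82) = 9.103×10^-4 K/W
R_stud  = 0.095/(53.5×0.2×8.82) = 0.001007 K/W
R_cav   = 0.095/(0.0478×0.8×8.82) = 0.2817 K/W
1/R_core = 1/R_stud + 1/R_cav → R_core = 0.001003 K/W
R_outer = 0.013/(0.797×8.82) = 0.001849 K/W
R_total = 0.003763 K/W
Q = ΔT/R_total = 29/0.003763

Q ≈ 7710 W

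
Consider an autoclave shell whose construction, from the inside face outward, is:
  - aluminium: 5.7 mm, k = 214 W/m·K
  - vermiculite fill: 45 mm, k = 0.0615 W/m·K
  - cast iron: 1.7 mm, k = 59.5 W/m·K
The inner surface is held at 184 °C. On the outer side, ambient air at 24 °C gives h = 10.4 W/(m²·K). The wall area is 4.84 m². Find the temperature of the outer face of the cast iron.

Treating each layer as a thermal resistance in series:
R_aluminium = L/(kA) = 0.0057/(214×4.84) = 5.503×10^-6 K/W
R_vermiculite fill = L/(kA) = 0.045/(0.0615×4.84) = 0.1512 K/W
R_cast iron = L/(kA) = 0.0017/(59.5×4.84) = 5.903×10^-6 K/W
R_outer film = 1/(h_o·A) = 1/(10.4×4.84) = 0.01987 K/W
R_total = 0.1711 K/W;  Q = ΔT/R_total = 160/0.1711 = 935.4 W
T_interface = T_inner − Q·ΣR(inner→interface) = 184 − 935×0.1512

T ≈ 42.6 °C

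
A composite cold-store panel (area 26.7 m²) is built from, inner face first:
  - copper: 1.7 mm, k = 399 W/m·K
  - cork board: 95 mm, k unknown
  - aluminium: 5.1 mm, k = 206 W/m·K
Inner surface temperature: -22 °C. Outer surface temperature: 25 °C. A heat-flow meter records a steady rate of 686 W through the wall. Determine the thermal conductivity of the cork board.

Using the resistance-network approach (series):
R_copper = L/(kA) = 0.0017/(399×26.7) = 1.596×10^-7 K/W
R_aluminium = L/(kA) = 0.0051/(206×26.7) = 9.272×10^-7 K/W
Sum of known resistances R_other = 1.087×10^-6 K/W
Total R = ΔT/Q = 47/686 = 0.06851 K/W
R_cork board = R_total − R_other = 0.06851 K/W
k = L/(R·A) = 0.095/(0.06851×26.7)

k ≈ 0.0519 W/(m·K)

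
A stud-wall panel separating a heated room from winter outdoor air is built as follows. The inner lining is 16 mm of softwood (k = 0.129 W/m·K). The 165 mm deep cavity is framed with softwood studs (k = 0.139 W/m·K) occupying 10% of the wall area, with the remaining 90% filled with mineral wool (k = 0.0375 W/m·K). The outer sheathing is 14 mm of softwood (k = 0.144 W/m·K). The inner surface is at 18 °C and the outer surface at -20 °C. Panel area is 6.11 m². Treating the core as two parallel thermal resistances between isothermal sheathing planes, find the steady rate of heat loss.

Sheathing layers in series; stud and cavity paths in parallel between them.
R_inner = 0.016/(0.129×6.11) = 0.0203 K/W
R_stud  = 0.165/(0.139×0.1×6.11) = 1.943 K/W
R_cav   = 0.165/(0.0375×0.9×6.11) = 0.8001 K/W
1/R_core = 1/R_stud + 1/R_cav → R_core = 0.5667 K/W
R_outer = 0.014/(0.144×6.11) = 0.01591 K/W
R_total = 0.6029 K/W
Q = ΔT/R_total = 38/0.6029

Q ≈ 63 W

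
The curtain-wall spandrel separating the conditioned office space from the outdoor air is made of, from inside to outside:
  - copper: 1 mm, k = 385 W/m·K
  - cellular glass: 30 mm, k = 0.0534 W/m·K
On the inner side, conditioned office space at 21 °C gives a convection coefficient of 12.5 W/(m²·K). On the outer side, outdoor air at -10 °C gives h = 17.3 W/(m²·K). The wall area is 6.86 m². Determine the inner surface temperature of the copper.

Using the resistance-network approach (series):
R_inner film = 1/(h_i·A) = 1/(12.5×6.86) = 0.01166 K/W
R_copper = L/(kA) = 0.001/(385×6.86) = 3.786×10^-7 K/W
R_cellular glass = L/(kA) = 0.03/(0.0534×6.86) = 0.08189 K/W
R_outer film = 1/(h_o·A) = 1/(17.3×6.86) = 0.008426 K/W
R_total = 0.102 K/W;  Q = ΔT/R_total = 31/0.102 = 304 W
T_interface = T_inner − Q·ΣR(inner→interface) = 21 − 304×0.01166

T ≈ 17.5 °C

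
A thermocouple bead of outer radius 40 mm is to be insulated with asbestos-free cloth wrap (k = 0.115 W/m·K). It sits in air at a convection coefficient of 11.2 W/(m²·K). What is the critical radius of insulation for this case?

For a sphere r_cr = 2k/h = 2×0.115/11.2
r_cr = 20.5 mm; since the bare radius (40 mm) is above r_cr, any added insulation will reduce heat loss.

r_cr ≈ 20.5 mm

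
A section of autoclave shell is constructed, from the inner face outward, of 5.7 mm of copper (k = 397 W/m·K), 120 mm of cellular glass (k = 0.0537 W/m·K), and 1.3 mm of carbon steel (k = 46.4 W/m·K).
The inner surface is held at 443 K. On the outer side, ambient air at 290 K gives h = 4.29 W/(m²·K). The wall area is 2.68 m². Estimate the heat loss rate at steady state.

Q ≈ 166 W

Treating each layer as a thermal resistance in series:
R_copper = L/(kA) = 0.0057/(397×2.68) = 5.357×10^-6 K/W
R_cellular glass = L/(kA) = 0.12/(0.0537×2.68) = 0.8338 K/W
R_carbon steel = L/(kA) = 0.0013/(46.4×2.68) = 1.045×10^-5 K/W
R_outer film = 1/(h_o·A) = 1/(4.29×2.68) = 0.08698 K/W
R_total = 0.9208 K/W
Q = ΔT / R_total = 153 / 0.9208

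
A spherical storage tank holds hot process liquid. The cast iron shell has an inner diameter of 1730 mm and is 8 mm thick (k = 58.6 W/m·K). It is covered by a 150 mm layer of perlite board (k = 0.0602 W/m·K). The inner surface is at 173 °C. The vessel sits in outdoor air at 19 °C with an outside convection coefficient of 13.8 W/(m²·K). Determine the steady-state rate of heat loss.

Radial (spherical) resistances in series:
R_cast iron shell = (1/0.865 − 1/0.873)/(4π×58.6) = 1.439×10^-5 K/W
R_perlite board = (1/0.873 − 1/1.023)/(4π×0.0602) = 0.222 K/W
R_outer film = 1/(h·4πr_o²) = 1/(13.8×4π×1.023²) = 0.00551 K/W
R_total = 0.2275 K/W
Q = ΔT/R_total = 154/0.2275

Q ≈ 677 W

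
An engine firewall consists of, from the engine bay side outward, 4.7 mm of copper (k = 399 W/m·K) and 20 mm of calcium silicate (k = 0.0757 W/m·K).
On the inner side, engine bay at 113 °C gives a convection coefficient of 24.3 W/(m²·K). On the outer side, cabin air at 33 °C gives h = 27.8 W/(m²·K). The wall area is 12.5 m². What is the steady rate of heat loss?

Q ≈ 2930 W

Model the wall as resistances in series:
R_inner film = 1/(h_i·A) = 1/(24.3×12.5) = 0.003292 K/W
R_copper = L/(kA) = 0.0047/(399×12.5) = 9.424×10^-7 K/W
R_calcium silicate = L/(kA) = 0.02/(0.0757×12.5) = 0.02114 K/W
R_outer film = 1/(h_o·A) = 1/(27.8×12.5) = 0.002878 K/W
R_total = 0.02731 K/W
Q = ΔT / R_total = 80 / 0.02731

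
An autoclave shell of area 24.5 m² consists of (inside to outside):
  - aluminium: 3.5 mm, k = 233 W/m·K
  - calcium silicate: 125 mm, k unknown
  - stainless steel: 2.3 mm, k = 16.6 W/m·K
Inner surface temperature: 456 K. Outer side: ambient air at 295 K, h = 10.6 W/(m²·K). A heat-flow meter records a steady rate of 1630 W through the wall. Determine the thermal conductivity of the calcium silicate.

k ≈ 0.0538 W/(m·K)

Thermal resistances in series:
R_aluminium = L/(kA) = 0.0035/(233×24.5) = 6.131×10^-7 K/W
R_stainless steel = L/(kA) = 0.0023/(16.6×24.5) = 5.655×10^-6 K/W
R_outer film = 1/(h_o·A) = 1/(10.6×24.5) = 0.003851 K/W
Sum of known resistances R_other = 0.003857 K/W
Total R = ΔT/Q = 161/1630 = 0.09877 K/W
R_calcium silicate = R_total − R_other = 0.09492 K/W
k = L/(R·A) = 0.125/(0.09492×24.5)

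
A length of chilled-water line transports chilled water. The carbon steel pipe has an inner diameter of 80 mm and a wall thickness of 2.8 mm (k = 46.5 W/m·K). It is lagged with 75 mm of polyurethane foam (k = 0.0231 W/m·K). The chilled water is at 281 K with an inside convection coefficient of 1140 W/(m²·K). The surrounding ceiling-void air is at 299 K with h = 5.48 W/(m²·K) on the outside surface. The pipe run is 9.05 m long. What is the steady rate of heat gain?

Q ≈ 22.5 W

For a radial system each layer contributes R = ln(r_out/r_in)/(2πkL); films add R = 1/(hA).
R_inner film = 1/(h_i·2πr₁L) = 1/(1140×2π×0.04×9.05) = 3.857×10^-4 K/W
R_carbon steel pipe wall = ln(42.8/40)/(2π×46.5×9.05) = 2.559×10^-5 K/W
R_polyurethane foam = ln(117.8/42.8)/(2π×0.0231×9.05) = 0.7708 K/W
R_outer film = 1/(h_o·2πr_oL) = 1/(5.48×2π×0.1178×9.05) = 0.02724 K/W
R_total = 0.7984 K/W
Q = ΔT/R_total = 18/0.7984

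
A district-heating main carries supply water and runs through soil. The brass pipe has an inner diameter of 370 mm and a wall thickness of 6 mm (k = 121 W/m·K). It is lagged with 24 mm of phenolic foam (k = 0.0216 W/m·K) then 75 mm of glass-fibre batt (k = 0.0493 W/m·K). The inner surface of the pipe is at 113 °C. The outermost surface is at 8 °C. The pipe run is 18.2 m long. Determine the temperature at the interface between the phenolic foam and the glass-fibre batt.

For a radial system each layer contributes R = ln(r_out/r_in)/(2πkL); films add R = 1/(hA).
R_brass pipe wall = ln(191/185)/(2π×121×18.2) = 2.307×10^-6 K/W
R_phenolic foam = ln(215/191)/(2π×0.0216×18.2) = 0.04792 K/W
R_glass-fibre batt = ln(290/215)/(2π×0.0493×18.2) = 0.05308 K/W
R_total = 0.101 K/W
Q = ΔT/R_total = 105/0.101
Q = 1040 W
T_interface = T_inner − Q·ΣR(inner→interface) = 113 − 1040×0.04792

T ≈ 63.2 °C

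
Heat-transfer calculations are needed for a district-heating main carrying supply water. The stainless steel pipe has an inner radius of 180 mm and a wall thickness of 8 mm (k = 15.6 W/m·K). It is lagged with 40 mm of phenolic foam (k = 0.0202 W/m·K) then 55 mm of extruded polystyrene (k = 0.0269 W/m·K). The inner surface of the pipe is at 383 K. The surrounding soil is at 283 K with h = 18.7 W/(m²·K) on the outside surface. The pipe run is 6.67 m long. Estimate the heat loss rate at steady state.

Q ≈ 236 W

Cylindrical conduction, so R = ln(r₂/r₁)/(2πkL) per layer, in series:
R_stainless steel pipe wall = ln(188/180)/(2π×15.6×6.67) = 6.651×10^-5 K/W
R_phenolic foam = ln(228/188)/(2π×0.0202×6.67) = 0.2279 K/W
R_extruded polystyrene = ln(283/228)/(2π×0.0269×6.67) = 0.1917 K/W
R_outer film = 1/(h_o·2πr_oL) = 1/(18.7×2π×0.283×6.67) = 0.004509 K/W
R_total = 0.4241 K/W
Q = ΔT/R_total = 100/0.4241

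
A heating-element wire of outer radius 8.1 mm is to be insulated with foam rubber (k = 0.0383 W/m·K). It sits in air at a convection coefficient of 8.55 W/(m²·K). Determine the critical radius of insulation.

For a cylinder r_cr = k/h = 0.0383/8.55
r_cr = 4.48 mm; since the bare radius (8.1 mm) is above r_cr, any added insulation will reduce heat loss.

r_cr ≈ 4.48 mm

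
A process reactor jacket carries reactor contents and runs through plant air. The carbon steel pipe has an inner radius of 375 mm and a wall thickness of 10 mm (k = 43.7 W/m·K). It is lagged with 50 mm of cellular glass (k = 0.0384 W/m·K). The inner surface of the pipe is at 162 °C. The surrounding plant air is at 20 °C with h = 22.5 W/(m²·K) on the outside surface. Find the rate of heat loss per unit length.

Per-layer cylindrical resistances, series-summed:
R_carbon steel pipe wall = ln(385/375)/(2π×43.7×1) = 9.585×10^-5 K/W
R_cellular glass = ln(435/385)/(2π×0.0384×1) = 0.5061 K/W
R_outer film = 1/(h_o·2πr_oL) = 1/(22.5×2π×0.435×1) = 0.01626 K/W
R_total = 0.5224 K/W
Q = ΔT/R_total = 142/0.5224

q′ ≈ 272 W/m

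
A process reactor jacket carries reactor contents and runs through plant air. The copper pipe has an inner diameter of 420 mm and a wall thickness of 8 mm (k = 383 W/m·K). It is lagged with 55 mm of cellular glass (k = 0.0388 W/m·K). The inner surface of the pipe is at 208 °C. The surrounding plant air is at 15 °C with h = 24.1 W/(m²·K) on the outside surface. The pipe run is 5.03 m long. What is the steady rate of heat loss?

Radial resistances (cylindrical: R_cond = ln(r_o/r_i)/(2πkL), R_conv = 1/(h·2πrL)):
R_copper pipe wall = ln(218/210)/(2π×383×5.03) = 3.089×10^-6 K/W
R_cellular glass = ln(273/218)/(2π×0.0388×5.03) = 0.1835 K/W
R_outer film = 1/(h_o·2πr_oL) = 1/(24.1×2π×0.273×5.03) = 0.004809 K/W
R_total = 0.1883 K/W
Q = ΔT/R_total = 193/0.1883

Q ≈ 1030 W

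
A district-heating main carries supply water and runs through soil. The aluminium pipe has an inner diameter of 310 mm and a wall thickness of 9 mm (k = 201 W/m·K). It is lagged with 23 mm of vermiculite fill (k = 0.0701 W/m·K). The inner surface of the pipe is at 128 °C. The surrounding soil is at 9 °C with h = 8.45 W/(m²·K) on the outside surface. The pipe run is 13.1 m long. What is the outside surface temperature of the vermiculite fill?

For a radial system each layer contributes R = ln(r_out/r_in)/(2πkL); films add R = 1/(hA).
R_aluminium pipe wall = ln(164/155)/(2π×201×13.1) = 3.412×10^-6 K/W
R_vermiculite fill = ln(187/164)/(2π×0.0701×13.1) = 0.02275 K/W
R_outer film = 1/(h_o·2πr_oL) = 1/(8.45×2π×0.187×13.1) = 0.007689 K/W
R_total = 0.03044 K/W
Q = ΔT/R_total = 119/0.03044
Q = 3910 W
T_interface = T_inner − Q·ΣR(inner→interface) = 128 − 3910×0.02275

T ≈ 39.1 °C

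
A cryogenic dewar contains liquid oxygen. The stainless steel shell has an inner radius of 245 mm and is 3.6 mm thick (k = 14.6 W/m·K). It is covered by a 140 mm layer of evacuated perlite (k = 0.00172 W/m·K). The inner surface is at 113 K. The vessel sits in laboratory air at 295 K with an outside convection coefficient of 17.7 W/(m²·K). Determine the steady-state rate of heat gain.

Q ≈ 2.71 W

Each spherical layer contributes R = (1/r_i − 1/r_o)/(4πk):
R_stainless steel shell = (1/0.245 − 1/0.2486)/(4π×14.6) = 3.222×10^-4 K/W
R_evacuated perlite = (1/0.2486 − 1/0.3886)/(4π×0.00172) = 67.05 K/W
R_outer film = 1/(h·4πr_o²) = 1/(17.7×4π×0.3886²) = 0.02977 K/W
R_total = 67.08 K/W
Q = ΔT/R_total = 182/67.08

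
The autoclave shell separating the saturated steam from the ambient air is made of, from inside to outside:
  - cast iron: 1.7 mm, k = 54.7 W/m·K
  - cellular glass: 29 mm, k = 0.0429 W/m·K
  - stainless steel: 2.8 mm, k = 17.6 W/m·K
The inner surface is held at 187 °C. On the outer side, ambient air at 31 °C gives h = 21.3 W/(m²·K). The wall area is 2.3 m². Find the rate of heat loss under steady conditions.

Q ≈ 496 W

Treating each layer as a thermal resistance in series:
R_cast iron = L/(kA) = 0.0017/(54.7×2.3) = 1.351×10^-5 K/W
R_cellular glass = L/(kA) = 0.029/(0.0429×2.3) = 0.2939 K/W
R_stainless steel = L/(kA) = 0.0028/(17.6×2.3) = 6.917×10^-5 K/W
R_outer film = 1/(h_o·A) = 1/(21.3×2.3) = 0.02041 K/W
R_total = 0.3144 K/W
Q = ΔT / R_total = 156 / 0.3144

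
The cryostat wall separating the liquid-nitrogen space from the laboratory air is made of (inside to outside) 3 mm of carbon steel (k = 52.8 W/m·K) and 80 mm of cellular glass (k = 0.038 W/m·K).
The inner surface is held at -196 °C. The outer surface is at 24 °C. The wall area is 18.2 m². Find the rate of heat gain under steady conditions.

Q ≈ 1900 W

Using the resistance-network approach (series):
R_carbon steel = L/(kA) = 0.003/(52.8×18.2) = 3.122×10^-6 K/W
R_cellular glass = L/(kA) = 0.08/(0.038×18.2) = 0.1157 K/W
R_total = 0.1157 K/W
Q = ΔT / R_total = 220 / 0.1157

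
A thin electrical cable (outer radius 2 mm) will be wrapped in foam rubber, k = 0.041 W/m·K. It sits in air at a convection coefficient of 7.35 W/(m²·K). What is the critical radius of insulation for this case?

For a cylinder r_cr = k/h = 0.041/7.35
r_cr = 5.58 mm; since the bare radius (2 mm) is below r_cr, adding a thin layer of insulation will *increase* heat loss.

r_cr ≈ 5.58 mm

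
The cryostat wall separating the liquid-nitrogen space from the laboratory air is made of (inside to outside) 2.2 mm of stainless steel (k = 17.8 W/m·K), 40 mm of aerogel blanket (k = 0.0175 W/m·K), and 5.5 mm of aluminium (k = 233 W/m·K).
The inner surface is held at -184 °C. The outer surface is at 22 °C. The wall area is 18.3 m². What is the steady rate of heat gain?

Q ≈ 1650 W

Treating each layer as a thermal resistance in series:
R_stainless steel = L/(kA) = 0.0022/(17.8×18.3) = 6.754×10^-6 K/W
R_aerogel blanket = L/(kA) = 0.04/(0.0175×18.3) = 0.1249 K/W
R_aluminium = L/(kA) = 0.0055/(233×18.3) = 1.29×10^-6 K/W
R_total = 0.1249 K/W
Q = ΔT / R_total = 206 / 0.1249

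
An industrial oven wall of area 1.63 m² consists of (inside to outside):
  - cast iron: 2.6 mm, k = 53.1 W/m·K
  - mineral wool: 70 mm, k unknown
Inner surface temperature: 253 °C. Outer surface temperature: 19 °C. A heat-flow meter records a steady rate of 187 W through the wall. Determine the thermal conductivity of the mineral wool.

k ≈ 0.0343 W/(m·K)

Model the wall as resistances in series:
R_cast iron = L/(kA) = 0.0026/(53.1×1.63) = 3.004×10^-5 K/W
Sum of known resistances R_other = 3.004×10^-5 K/W
Total R = ΔT/Q = 234/187 = 1.251 K/W
R_mineral wool = R_total − R_other = 1.251 K/W
k = L/(R·A) = 0.07/(1.251×1.63)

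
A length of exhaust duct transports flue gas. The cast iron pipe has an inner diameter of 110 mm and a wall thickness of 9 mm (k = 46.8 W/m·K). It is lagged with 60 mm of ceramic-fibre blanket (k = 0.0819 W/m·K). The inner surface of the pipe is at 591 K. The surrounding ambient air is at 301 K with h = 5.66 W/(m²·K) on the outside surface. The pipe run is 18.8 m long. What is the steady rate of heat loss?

Radial resistances (cylindrical: R_cond = ln(r_o/r_i)/(2πkL), R_conv = 1/(h·2πrL)):
R_cast iron pipe wall = ln(64/55)/(2π×46.8×18.8) = 2.741×10^-5 K/W
R_ceramic-fibre blanket = ln(124/64)/(2π×0.0819×18.8) = 0.06837 K/W
R_outer film = 1/(h_o·2πr_oL) = 1/(5.66×2π×0.124×18.8) = 0.01206 K/W
R_total = 0.08046 K/W
Q = ΔT/R_total = 290/0.08046

Q ≈ 3600 W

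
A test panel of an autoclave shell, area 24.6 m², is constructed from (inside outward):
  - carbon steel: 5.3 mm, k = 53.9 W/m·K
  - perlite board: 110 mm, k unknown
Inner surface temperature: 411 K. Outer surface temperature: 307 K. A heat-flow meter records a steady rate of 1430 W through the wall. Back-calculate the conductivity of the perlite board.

k ≈ 0.0615 W/(m·K)

Model the wall as resistances in series:
R_carbon steel = L/(kA) = 0.0053/(53.9×24.6) = 3.997×10^-6 K/W
Sum of known resistances R_other = 3.997×10^-6 K/W
Total R = ΔT/Q = 104/1430 = 0.07273 K/W
R_perlite board = R_total − R_other = 0.07272 K/W
k = L/(R·A) = 0.11/(0.07272×24.6)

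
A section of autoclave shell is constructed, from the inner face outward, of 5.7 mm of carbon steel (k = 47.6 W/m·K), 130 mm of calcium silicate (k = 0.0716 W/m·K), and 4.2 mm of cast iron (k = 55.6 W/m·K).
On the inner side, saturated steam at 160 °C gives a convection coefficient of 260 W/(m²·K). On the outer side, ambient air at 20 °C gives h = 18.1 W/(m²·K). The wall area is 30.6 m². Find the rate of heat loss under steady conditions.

Q ≈ 2280 W

Model the wall as resistances in series:
R_inner film = 1/(h_i·A) = 1/(260×30.6) = 1.257×10^-4 K/W
R_carbon steel = L/(kA) = 0.0057/(47.6×30.6) = 3.913×10^-6 K/W
R_calcium silicate = L/(kA) = 0.13/(0.0716×30.6) = 0.05933 K/W
R_cast iron = L/(kA) = 0.0042/(55.6×30.6) = 2.469×10^-6 K/W
R_outer film = 1/(h_o·A) = 1/(18.1×30.6) = 0.001806 K/W
R_total = 0.06127 K/W
Q = ΔT / R_total = 140 / 0.06127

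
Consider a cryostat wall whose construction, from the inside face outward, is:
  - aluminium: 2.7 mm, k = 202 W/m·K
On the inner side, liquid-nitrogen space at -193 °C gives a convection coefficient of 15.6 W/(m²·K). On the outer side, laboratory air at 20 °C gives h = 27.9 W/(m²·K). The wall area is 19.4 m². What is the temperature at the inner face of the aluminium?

T ≈ -56.4 °C

Using the resistance-network approach (series):
R_inner film = 1/(h_i·A) = 1/(15.6×19.4) = 0.003304 K/W
R_aluminium = L/(kA) = 0.0027/(202×19.4) = 6.89×10^-7 K/W
R_outer film = 1/(h_o·A) = 1/(27.9×19.4) = 0.001848 K/W
R_total = 0.005152 K/W;  Q = ΔT/R_total = 213/0.005152 = 41340 W
T_interface = T_inner + Q·ΣR(inner→interface) = -193 + 41300×0.003304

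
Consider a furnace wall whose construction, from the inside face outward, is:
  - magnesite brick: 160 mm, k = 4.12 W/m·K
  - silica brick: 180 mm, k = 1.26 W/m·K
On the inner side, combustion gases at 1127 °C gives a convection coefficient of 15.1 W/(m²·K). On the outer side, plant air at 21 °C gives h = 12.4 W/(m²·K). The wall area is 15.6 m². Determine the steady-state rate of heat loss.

Q ≈ 52500 W

Thermal resistances in series:
R_inner film = 1/(h_i·A) = 1/(15.1×15.6) = 0.004245 K/W
R_magnesite brick = L/(kA) = 0.16/(4.12×15.6) = 0.002489 K/W
R_silica brick = L/(kA) = 0.18/(1.26×15.6) = 0.009158 K/W
R_outer film = 1/(h_o·A) = 1/(12.4×15.6) = 0.00517 K/W
R_total = 0.02106 K/W
Q = ΔT / R_total = 1106 / 0.02106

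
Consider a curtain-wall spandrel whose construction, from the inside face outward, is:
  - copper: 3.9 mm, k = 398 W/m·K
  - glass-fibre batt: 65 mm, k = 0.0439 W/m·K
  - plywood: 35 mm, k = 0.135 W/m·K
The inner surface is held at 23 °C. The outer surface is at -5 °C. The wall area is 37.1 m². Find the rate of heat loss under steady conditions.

Q ≈ 597 W

Thermal resistances in series:
R_copper = L/(kA) = 0.0039/(398×37.1) = 2.641×10^-7 K/W
R_glass-fibre batt = L/(kA) = 0.065/(0.0439×37.1) = 0.03991 K/W
R_plywood = L/(kA) = 0.035/(0.135×37.1) = 0.006988 K/W
R_total = 0.0469 K/W
Q = ΔT / R_total = 28 / 0.0469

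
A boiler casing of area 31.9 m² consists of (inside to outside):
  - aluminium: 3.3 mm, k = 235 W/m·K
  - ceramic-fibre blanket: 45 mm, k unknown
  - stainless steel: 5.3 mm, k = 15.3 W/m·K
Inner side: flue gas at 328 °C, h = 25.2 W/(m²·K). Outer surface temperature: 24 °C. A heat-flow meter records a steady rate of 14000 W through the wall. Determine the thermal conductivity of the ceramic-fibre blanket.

k ≈ 0.069 W/(m·K)

Thermal resistances in series:
R_inner film = 1/(h_i·A) = 1/(25.2×31.9) = 0.001244 K/W
R_aluminium = L/(kA) = 0.0033/(235×31.9) = 4.402×10^-7 K/W
R_stainless steel = L/(kA) = 0.0053/(15.3×31.9) = 1.086×10^-5 K/W
Sum of known resistances R_other = 0.001255 K/W
Total R = ΔT/Q = 304/14000 = 0.02171 K/W
R_ceramic-fibre blanket = R_total − R_other = 0.02046 K/W
k = L/(R·A) = 0.045/(0.02046×31.9)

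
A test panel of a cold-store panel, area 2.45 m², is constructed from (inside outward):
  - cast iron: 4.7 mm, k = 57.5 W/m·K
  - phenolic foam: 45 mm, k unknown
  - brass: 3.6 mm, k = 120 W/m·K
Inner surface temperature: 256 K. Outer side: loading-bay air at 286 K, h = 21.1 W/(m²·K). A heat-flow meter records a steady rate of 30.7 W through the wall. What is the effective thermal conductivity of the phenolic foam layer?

Treating each layer as a thermal resistance in series:
R_cast iron = L/(kA) = 0.0047/(57.5×2.45) = 3.336×10^-5 K/W
R_brass = L/(kA) = 0.0036/(120×2.45) = 1.224×10^-5 K/W
R_outer film = 1/(h_o·A) = 1/(21.1×2.45) = 0.01934 K/W
Sum of known resistances R_other = 0.01939 K/W
Total R = ΔT/Q = 30/30.7 = 0.9772 K/W
R_phenolic foam = R_total − R_other = 0.9578 K/W
k = L/(R·A) = 0.045/(0.9578×2.45)

k ≈ 0.0192 W/(m·K)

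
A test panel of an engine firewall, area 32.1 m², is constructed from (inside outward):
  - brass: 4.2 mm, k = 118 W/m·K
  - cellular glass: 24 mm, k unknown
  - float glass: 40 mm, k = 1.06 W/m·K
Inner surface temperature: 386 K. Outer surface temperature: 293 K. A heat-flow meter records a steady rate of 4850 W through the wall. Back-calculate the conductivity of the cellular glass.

Series thermal resistances:
R_brass = L/(kA) = 0.0042/(118×32.1) = 1.109×10^-6 K/W
R_float glass = L/(kA) = 0.04/(1.06×32.1) = 0.001176 K/W
Sum of known resistances R_other = 0.001177 K/W
Total R = ΔT/Q = 93/4850 = 0.01918 K/W
R_cellular glass = R_total − R_other = 0.018 K/W
k = L/(R·A) = 0.024/(0.018×32.1)

k ≈ 0.0415 W/(m·K)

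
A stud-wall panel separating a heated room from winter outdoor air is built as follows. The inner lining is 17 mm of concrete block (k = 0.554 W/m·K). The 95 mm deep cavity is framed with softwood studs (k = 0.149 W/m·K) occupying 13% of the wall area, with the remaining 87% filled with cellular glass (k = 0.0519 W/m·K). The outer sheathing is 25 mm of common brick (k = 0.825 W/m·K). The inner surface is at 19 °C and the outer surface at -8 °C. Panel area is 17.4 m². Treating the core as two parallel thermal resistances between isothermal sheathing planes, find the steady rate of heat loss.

Q ≈ 306 W

Sheathing layers in series; stud and cavity paths in parallel between them.
R_inner = 0.017/(0.554×17.4) = 0.001764 K/W
R_stud  = 0.095/(0.149×0.13×17.4) = 0.2819 K/W
R_cav   = 0.095/(0.0519×0.87×17.4) = 0.1209 K/W
1/R_core = 1/R_stud + 1/R_cav → R_core = 0.08462 K/W
R_outer = 0.025/(0.825×17.4) = 0.001742 K/W
R_total = 0.08812 K/W
Q = ΔT/R_total = 27/0.08812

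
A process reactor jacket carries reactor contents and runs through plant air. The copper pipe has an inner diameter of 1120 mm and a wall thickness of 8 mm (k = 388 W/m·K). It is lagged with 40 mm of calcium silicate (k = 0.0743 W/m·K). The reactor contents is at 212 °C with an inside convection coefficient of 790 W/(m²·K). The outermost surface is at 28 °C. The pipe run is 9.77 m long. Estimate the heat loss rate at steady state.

Treating each annulus and film as a series resistance:
R_inner film = 1/(h_i·2πr₁L) = 1/(790×2π×0.56×9.77) = 3.682×10^-5 K/W
R_copper pipe wall = ln(568/560)/(2π×388×9.77) = 5.955×10^-7 K/W
R_calcium silicate = ln(608/568)/(2π×0.0743×9.77) = 0.01492 K/W
R_total = 0.01496 K/W
Q = ΔT/R_total = 184/0.01496

Q ≈ 12300 W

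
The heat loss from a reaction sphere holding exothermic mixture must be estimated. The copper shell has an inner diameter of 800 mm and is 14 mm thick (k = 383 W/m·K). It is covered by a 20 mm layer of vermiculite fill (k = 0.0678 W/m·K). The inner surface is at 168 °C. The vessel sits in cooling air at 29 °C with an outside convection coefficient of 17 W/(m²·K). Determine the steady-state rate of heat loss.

Radial (spherical) resistances in series:
R_copper shell = (1/0.4 − 1/0.414)/(4π×383) = 1.757×10^-5 K/W
R_vermiculite fill = (1/0.414 − 1/0.434)/(4π×0.0678) = 0.1306 K/W
R_outer film = 1/(h·4πr_o²) = 1/(17×4π×0.434²) = 0.02485 K/W
R_total = 0.1555 K/W
Q = ΔT/R_total = 139/0.1555

Q ≈ 894 W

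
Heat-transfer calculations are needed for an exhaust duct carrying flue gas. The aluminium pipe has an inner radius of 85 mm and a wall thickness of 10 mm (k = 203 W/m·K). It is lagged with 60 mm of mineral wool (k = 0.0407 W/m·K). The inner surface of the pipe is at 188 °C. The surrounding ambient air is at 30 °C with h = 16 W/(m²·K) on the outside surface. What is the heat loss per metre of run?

Per-layer cylindrical resistances, series-summed:
R_aluminium pipe wall = ln(95/85)/(2π×203×1) = 8.72×10^-5 K/W
R_mineral wool = ln(155/95)/(2π×0.0407×1) = 1.914 K/W
R_outer film = 1/(h_o·2πr_oL) = 1/(16×2π×0.155×1) = 0.06418 K/W
R_total = 1.979 K/W
Q = ΔT/R_total = 158/1.979

q′ ≈ 79.9 W/m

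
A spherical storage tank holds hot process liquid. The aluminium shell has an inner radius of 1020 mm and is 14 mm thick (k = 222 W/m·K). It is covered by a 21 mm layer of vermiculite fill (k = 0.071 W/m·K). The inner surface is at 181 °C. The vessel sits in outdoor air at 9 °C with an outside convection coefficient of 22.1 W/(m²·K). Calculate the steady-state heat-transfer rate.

For a spherical shell R = (1/r₁ − 1/r₂)/(4πk); film R = 1/(h·4πr²). In series:
R_aluminium shell = (1/1.02 − 1/1.034)/(4π×222) = 4.758×10^-6 K/W
R_vermiculite fill = (1/1.034 − 1/1.055)/(4π×0.071) = 0.02158 K/W
R_outer film = 1/(h·4πr_o²) = 1/(22.1×4π×1.055²) = 0.003235 K/W
R_total = 0.02482 K/W
Q = ΔT/R_total = 172/0.02482

Q ≈ 6930 W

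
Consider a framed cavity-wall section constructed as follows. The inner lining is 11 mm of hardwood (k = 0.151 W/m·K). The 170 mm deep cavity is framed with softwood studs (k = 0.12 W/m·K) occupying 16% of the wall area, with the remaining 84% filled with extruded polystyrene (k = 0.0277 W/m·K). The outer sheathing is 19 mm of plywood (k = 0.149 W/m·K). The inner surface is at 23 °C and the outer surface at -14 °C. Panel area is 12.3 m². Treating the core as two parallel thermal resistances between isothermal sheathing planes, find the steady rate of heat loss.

Q ≈ 108 W

Sheathing layers in series; stud and cavity paths in parallel between them.
R_inner = 0.011/(0.151×12.3) = 0.005923 K/W
R_stud  = 0.17/(0.12×0.16×12.3) = 0.7199 K/W
R_cav   = 0.17/(0.0277×0.84×12.3) = 0.594 K/W
1/R_core = 1/R_stud + 1/R_cav → R_core = 0.3254 K/W
R_outer = 0.019/(0.149×12.3) = 0.01037 K/W
R_total = 0.3417 K/W
Q = ΔT/R_total = 37/0.3417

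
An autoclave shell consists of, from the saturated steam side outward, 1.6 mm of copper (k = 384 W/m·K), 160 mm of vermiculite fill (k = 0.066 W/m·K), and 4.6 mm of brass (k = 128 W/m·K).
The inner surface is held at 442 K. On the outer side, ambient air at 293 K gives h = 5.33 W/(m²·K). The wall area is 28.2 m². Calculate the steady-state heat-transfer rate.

Q ≈ 1610 W

Using the resistance-network approach (series):
R_copper = L/(kA) = 0.0016/(384×28.2) = 1.478×10^-7 K/W
R_vermiculite fill = L/(kA) = 0.16/(0.066×28.2) = 0.08597 K/W
R_brass = L/(kA) = 0.0046/(128×28.2) = 1.274×10^-6 K/W
R_outer film = 1/(h_o·A) = 1/(5.33×28.2) = 0.006653 K/W
R_total = 0.09262 K/W
Q = ΔT / R_total = 149 / 0.09262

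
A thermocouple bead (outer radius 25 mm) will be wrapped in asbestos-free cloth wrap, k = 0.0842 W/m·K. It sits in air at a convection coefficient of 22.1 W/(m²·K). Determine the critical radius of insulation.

For a sphere r_cr = 2k/h = 2×0.0842/22.1
r_cr = 7.62 mm; since the bare radius (25 mm) is above r_cr, any added insulation will reduce heat loss.

r_cr ≈ 7.62 mm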